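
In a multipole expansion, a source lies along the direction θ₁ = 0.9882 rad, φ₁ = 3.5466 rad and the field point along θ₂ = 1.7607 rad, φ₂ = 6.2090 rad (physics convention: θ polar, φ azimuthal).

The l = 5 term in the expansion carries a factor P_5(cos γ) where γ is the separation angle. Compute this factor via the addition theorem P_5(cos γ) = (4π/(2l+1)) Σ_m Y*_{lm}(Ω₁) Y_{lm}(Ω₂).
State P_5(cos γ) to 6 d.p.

Addition theorem: P_5(cos γ) = (4π/11) Σ_m Y*_{lm}(Ω₁) Y_{lm}(Ω₂), m = −5…5:
  m=-5: 0.08268 - 0.16933j × 0.39506 + 0.15365j = 0.05868 - 0.05419j  (running Σ = 0.05868 - 0.05419j)
  m=-4: -0.01932 + 0.39215j × -0.24640 - 0.07534j = 0.03431 - 0.09517j  (running Σ = 0.09299 - 0.14936j)
  m=-3: -0.12099 - 0.32560j × -0.21707 - 0.04912j = 0.01027 + 0.07662j  (running Σ = 0.10326 - 0.07274j)
  m=-2: -0.04118 - 0.04326j × 0.27251 + 0.04073j = -0.00946 - 0.01347j  (running Σ = 0.09380 - 0.08621j)
  m=-1: 0.32291 + 0.13843j × 0.16555 + 0.01230j = 0.05176 + 0.02689j  (running Σ = 0.14555 - 0.05932j)
  m=0: -0.02683 + 0.00000j × -0.27784 + 0.00000j = 0.00745 + 0.00000j  (running Σ = 0.15300 - 0.05932j)
  m=1: -0.32291 + 0.13843j × -0.16555 + 0.01230j = 0.05176 - 0.02689j  (running Σ = 0.20476 - 0.08621j)
  m=2: -0.04118 + 0.04326j × 0.27251 - 0.04073j = -0.00946 + 0.01347j  (running Σ = 0.19530 - 0.07274j)
  m=3: 0.12099 - 0.32560j × 0.21707 - 0.04912j = 0.01027 - 0.07662j  (running Σ = 0.20557 - 0.14936j)
  m=4: -0.01932 - 0.39215j × -0.24640 + 0.07534j = 0.03431 + 0.09517j  (running Σ = 0.23987 - 0.05419j)
  m=5: -0.08268 - 0.16933j × -0.39506 + 0.15365j = 0.05868 + 0.05419j  (running Σ = 0.29856 - 0.00000j)
Accumulated sum 0.29856 - 0.00000j; after 4π/(2l+1) scaling, 0.34107 - 0.00000j ⇒ P_5 = 0.341070

0.341070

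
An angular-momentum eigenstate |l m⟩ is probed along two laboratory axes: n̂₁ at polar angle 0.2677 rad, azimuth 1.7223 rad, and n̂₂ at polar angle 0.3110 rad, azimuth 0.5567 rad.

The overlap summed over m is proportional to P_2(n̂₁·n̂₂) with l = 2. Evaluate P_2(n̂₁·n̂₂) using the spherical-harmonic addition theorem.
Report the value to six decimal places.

0.853826

Expand P_2 via completeness: Σ_{m} conj(Y_{2,m}) at Ω₁ times Y_{2,m} at Ω₂ —
  m=-2: Y*=-0.02580 - 0.00806j  Y=0.01597 - 0.03245j  product -0.00067 + 0.00071j
  m=-1: Y*=-0.02974 + 0.19481j  Y=0.19108 - 0.11892j  product 0.01748 + 0.04076j
  m=+0: Y*=0.56458 + 0.00000j  Y=0.54218 + 0.00000j  product 0.30611 + 0.00000j
  m=+1: Y*=0.02974 + 0.19481j  Y=-0.19108 - 0.11892j  product 0.01748 - 0.04076j
  m=+2: Y*=-0.02580 + 0.00806j  Y=0.01597 + 0.03245j  product -0.00067 - 0.00071j
Σ over m = 0.33973 + 0.00000j; ×(4π/5) → 0.85383 + 0.00000j. Real part: 0.853826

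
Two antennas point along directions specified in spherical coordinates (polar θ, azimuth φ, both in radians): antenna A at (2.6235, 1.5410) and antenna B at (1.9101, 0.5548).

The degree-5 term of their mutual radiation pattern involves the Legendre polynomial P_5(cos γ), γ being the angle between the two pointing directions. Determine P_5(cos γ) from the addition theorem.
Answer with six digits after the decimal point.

Summing Y*_{l m}(θ₁,φ₁)·Y_{l m}(θ₂,φ₂) over m ∈ [−5, 5]; prefactor 4π/(2·5+1) = 1.142397:
  [-5]  conj(Y_{5,-5})(Ω₁) = +0.002052+0.013671i ; Y_{5,-5}(Ω₂) = -0.322955-0.124369i ; Δ = +0.001038-0.004670i
  [-4]  conj(Y_{5,-4})(Ω₁) = -0.076148+0.009119i ; Y_{5,-4}(Ω₂) = +0.233272+0.307873i ; Δ = -0.020571-0.021317i
  [-3]  conj(Y_{5,-3})(Ω₁) = -0.021727-0.242415i ; Y_{5,-3}(Ω₂) = +0.000082+0.000871i ; Δ = +0.000209-0.000039i
  [-2]  conj(Y_{5,-2})(Ω₁) = +0.455703-0.027189i ; Y_{5,-2}(Ω₂) = +0.149035-0.299905i ; Δ = +0.059761-0.140720i
  [-1]  conj(Y_{5,-1})(Ω₁) = +0.011323+0.379888i ; Y_{5,-1}(Ω₂) = -0.075262+0.046642i ; Δ = -0.018571-0.028063i
  [+0]  conj(Y_{5,0})(Ω₁) = +0.197578-0.000000i ; Y_{5,0}(Ω₂) = -0.312127+0.000000i ; Δ = -0.061670+0.000000i
  [+1]  conj(Y_{5,1})(Ω₁) = -0.011323+0.379888i ; Y_{5,1}(Ω₂) = +0.075262+0.046642i ; Δ = -0.018571+0.028063i
  [+2]  conj(Y_{5,2})(Ω₁) = +0.455703+0.027189i ; Y_{5,2}(Ω₂) = +0.149035+0.299905i ; Δ = +0.059761+0.140720i
  [+3]  conj(Y_{5,3})(Ω₁) = +0.021727-0.242415i ; Y_{5,3}(Ω₂) = -0.000082+0.000871i ; Δ = +0.000209+0.000039i
  [+4]  conj(Y_{5,4})(Ω₁) = -0.076148-0.009119i ; Y_{5,4}(Ω₂) = +0.233272-0.307873i ; Δ = -0.020571+0.021317i
  [+5]  conj(Y_{5,5})(Ω₁) = -0.002052+0.013671i ; Y_{5,5}(Ω₂) = +0.322955-0.124369i ; Δ = +0.001038+0.004670i
Σ over m = -0.017936+0.000000i; ×(4π/11) → -0.020490+0.000000i. Real part: -0.020490

-0.020490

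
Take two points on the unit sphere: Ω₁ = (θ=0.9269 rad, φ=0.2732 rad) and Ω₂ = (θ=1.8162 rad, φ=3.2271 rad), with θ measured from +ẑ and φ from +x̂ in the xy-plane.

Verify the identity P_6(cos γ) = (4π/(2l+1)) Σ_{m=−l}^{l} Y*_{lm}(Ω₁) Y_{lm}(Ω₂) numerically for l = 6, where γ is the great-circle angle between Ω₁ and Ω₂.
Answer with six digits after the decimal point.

Addition theorem: P_6(cos γ) = (4π/13) Σ_m Y*_{lm}(Ω₁) Y_{lm}(Ω₂), m = −6…6:
  m=-6: Y*=-0.008640+0.126117i  Y=+0.350674-0.197557i  product +0.021885+0.045933i
  m=-5: Y*=+0.066847+0.321831i  Y=+0.317768-0.144789i  product +0.067839+0.092589i
  m=-4: Y*=+0.199026+0.384170i  Y=-0.104383+0.037163i  product -0.035052-0.032705i
  m=-3: Y*=+0.131635+0.140962i  Y=-0.328457+0.086155i  product -0.055381-0.034959i
  m=-2: Y*=-0.213768-0.130006i  Y=+0.015867-0.002740i  product -0.003748-0.001477i
  m=-1: Y*=-0.290556-0.081416i  Y=+0.323507-0.027730i  product -0.096254-0.018281i
  m=+0: Y*=+0.174268-0.000000i  Y=+0.009382+0.000000i  product +0.001635+0.000000i
  m=+1: Y*=+0.290556-0.081416i  Y=-0.323507-0.027730i  product -0.096254+0.018281i
  m=+2: Y*=-0.213768+0.130006i  Y=+0.015867+0.002740i  product -0.003748+0.001477i
  m=+3: Y*=-0.131635+0.140962i  Y=+0.328457+0.086155i  product -0.055381+0.034959i
  m=+4: Y*=+0.199026-0.384170i  Y=-0.104383-0.037163i  product -0.035052+0.032705i
  m=+5: Y*=-0.066847+0.321831i  Y=-0.317768-0.144789i  product +0.067839-0.092589i
  m=+6: Y*=-0.008640-0.126117i  Y=+0.350674+0.197557i  product +0.021885-0.045933i
Total Σ_m = -0.199786+0.000000i. Multiply by 0.966644: -0.193122+0.000000i. P_6(cos γ) = -0.193122

-0.193122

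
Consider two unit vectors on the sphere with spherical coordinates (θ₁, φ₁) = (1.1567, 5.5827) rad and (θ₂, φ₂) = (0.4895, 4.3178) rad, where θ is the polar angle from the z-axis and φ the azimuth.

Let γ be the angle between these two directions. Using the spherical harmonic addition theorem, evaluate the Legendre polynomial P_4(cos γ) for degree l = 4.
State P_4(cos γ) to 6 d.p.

-0.264595

Addition theorem: P_4(cos γ) = (4π/9) Σ_m Y*_{lm}(Ω₁) Y_{lm}(Ω₂), m = −4…4:
  m=-4: -0.29308 - 0.10356j × -0.00016 + 0.02163j = 0.00229 - 0.00632j  (running Σ = 0.00229 - 0.00632j)
  m=-3: -0.19557 - 0.33327j × 0.10633 - 0.04334j = -0.03524 - 0.02696j  (running Σ = -0.03295 - 0.03328j)
  m=-2: 0.00631 - 0.03683j × -0.23195 - 0.23371j = -0.01007 + 0.00707j  (running Σ = -0.04302 - 0.02622j)
  m=-1: -0.24870 + 0.20969j × -0.18509 + 0.44447j = -0.04717 - 0.14935j  (running Σ = -0.09019 - 0.17557j)
  m=0: -0.09939 + 0.00000j × 0.09178 + 0.00000j = -0.00912 + 0.00000j  (running Σ = -0.09931 - 0.17557j)
  m=1: 0.24870 + 0.20969j × 0.18509 + 0.44447j = -0.04717 + 0.14935j  (running Σ = -0.14648 - 0.02622j)
  m=2: 0.00631 + 0.03683j × -0.23195 + 0.23371j = -0.01007 - 0.00707j  (running Σ = -0.15655 - 0.03328j)
  m=3: 0.19557 - 0.33327j × -0.10633 - 0.04334j = -0.03524 + 0.02696j  (running Σ = -0.19179 - 0.00632j)
  m=4: -0.29308 + 0.10356j × -0.00016 - 0.02163j = 0.00229 + 0.00632j  (running Σ = -0.18950 - 0.00000j)
Σ over m = -0.18950 - 0.00000j; ×(4π/9) → -0.26459 - 0.00000j. Real part: -0.264595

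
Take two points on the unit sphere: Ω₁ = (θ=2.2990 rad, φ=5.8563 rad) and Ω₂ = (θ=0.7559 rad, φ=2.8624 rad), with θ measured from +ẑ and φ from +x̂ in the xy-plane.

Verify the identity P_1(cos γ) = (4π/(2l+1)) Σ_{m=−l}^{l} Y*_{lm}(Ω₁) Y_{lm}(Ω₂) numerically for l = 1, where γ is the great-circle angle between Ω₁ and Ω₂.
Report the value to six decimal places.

Summing Y*_{l m}(θ₁,φ₁)·Y_{l m}(θ₂,φ₂) over m ∈ [−1, 1]; prefactor 4π/(2·1+1) = 4.188790:
  m=-1: Y*=+0.234726-0.106767i  Y=-0.227813-0.065310i  product -0.060446+0.008993i
  m=+0: Y*=-0.325180-0.000000i  Y=+0.355534+0.000000i  product -0.115612-0.000000i
  m=+1: Y*=-0.234726-0.106767i  Y=+0.227813-0.065310i  product -0.060446-0.008993i
Total Σ_m = -0.236505+0.000000i. Multiply by 4.188790: -0.990671+0.000000i. P_1(cos γ) = -0.990671

-0.990671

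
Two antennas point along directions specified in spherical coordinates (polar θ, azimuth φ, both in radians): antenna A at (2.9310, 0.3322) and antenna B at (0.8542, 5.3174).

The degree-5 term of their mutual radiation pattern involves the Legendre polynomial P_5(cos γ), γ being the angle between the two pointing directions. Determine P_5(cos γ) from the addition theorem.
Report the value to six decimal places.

0.152245

Expand P_5 via completeness: Σ_{m} conj(Y_{5,m}) at Ω₁ times Y_{5,m} at Ω₂ —
  [-5]  conj(Y_{5,-5})(Ω₁) = (-0.000017, 0.000185) ; Y_{5,-5}(Ω₂) = (0.013156, -0.112376) ; Δ = (0.000021, 0.000004)
  [-4]  conj(Y_{5,-4})(Ω₁) = (-0.000657, -0.002661) ; Y_{5,-4}(Ω₂) = (-0.233989, -0.205866) ; Δ = (-0.000394, 0.000758)
  [-3]  conj(Y_{5,-3})(Ω₁) = (0.013056, 0.020183) ; Y_{5,-3}(Ω₂) = (-0.414877, 0.103392) ; Δ = (-0.007503, -0.007023)
  [-2]  conj(Y_{5,-2})(Ω₁) = (-0.106558, -0.083454) ; Y_{5,-2}(Ω₂) = (-0.065741, 0.174247) ; Δ = (0.021547, -0.013081)
  [-1]  conj(Y_{5,-1})(Ω₁) = (0.431428, 0.148836) ; Y_{5,-1}(Ω₂) = (-0.155400, -0.224722) ; Δ = (-0.033597, -0.120081)
  [+0]  conj(Y_{5,0})(Ω₁) = (-0.648829, -0.000000) ; Y_{5,0}(Ω₂) = (-0.266823, 0.000000) ; Δ = (0.173123, 0.000000)
  [+1]  conj(Y_{5,1})(Ω₁) = (-0.431428, 0.148836) ; Y_{5,1}(Ω₂) = (0.155400, -0.224722) ; Δ = (-0.033597, 0.120081)
  [+2]  conj(Y_{5,2})(Ω₁) = (-0.106558, 0.083454) ; Y_{5,2}(Ω₂) = (-0.065741, -0.174247) ; Δ = (0.021547, 0.013081)
  [+3]  conj(Y_{5,3})(Ω₁) = (-0.013056, 0.020183) ; Y_{5,3}(Ω₂) = (0.414877, 0.103392) ; Δ = (-0.007503, 0.007023)
  [+4]  conj(Y_{5,4})(Ω₁) = (-0.000657, 0.002661) ; Y_{5,4}(Ω₂) = (-0.233989, 0.205866) ; Δ = (-0.000394, -0.000758)
  [+5]  conj(Y_{5,5})(Ω₁) = (0.000017, 0.000185) ; Y_{5,5}(Ω₂) = (-0.013156, -0.112376) ; Δ = (0.000021, -0.000004)
Total Σ_m = (0.133268, 0.000000). Multiply by 1.142397: (0.152245, 0.000000). P_5(cos γ) = 0.152245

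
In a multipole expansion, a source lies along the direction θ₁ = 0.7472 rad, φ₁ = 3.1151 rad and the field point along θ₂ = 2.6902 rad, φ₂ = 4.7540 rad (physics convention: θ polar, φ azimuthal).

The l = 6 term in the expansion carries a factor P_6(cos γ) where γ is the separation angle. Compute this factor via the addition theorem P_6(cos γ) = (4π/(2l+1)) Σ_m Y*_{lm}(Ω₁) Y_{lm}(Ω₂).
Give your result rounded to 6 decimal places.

Term-by-term m-sum for l=6 (normalisation 4π/13 = 0.966644):
  m=-6: Y*=+0.046988-0.007533i  Y=-0.003225+0.000822i  product -0.000145+0.000063i
  m=-5: Y*=-0.176390+0.023503i  Y=-0.004913-0.023272i  product +0.001414+0.003989i
  m=-4: Y*=+0.372293-0.039600i  Y=+0.100735-0.016923i  product +0.036833-0.010290i
  m=-3: Y*=-0.436525+0.034767i  Y=+0.035783+0.285157i  product -0.025534-0.123234i
  m=-2: Y*=+0.130752-0.006934i  Y=-0.497864+0.041529i  product -0.064808+0.008882i
  m=-1: Y*=+0.325929-0.008637i  Y=-0.015772-0.378816i  product -0.008412-0.123331i
  m=+0: Y*=-0.236395-0.000000i  Y=-0.246190+0.000000i  product +0.058198+0.000000i
  m=+1: Y*=-0.325929-0.008637i  Y=+0.015772-0.378816i  product -0.008412+0.123331i
  m=+2: Y*=+0.130752+0.006934i  Y=-0.497864-0.041529i  product -0.064808-0.008882i
  m=+3: Y*=+0.436525+0.034767i  Y=-0.035783+0.285157i  product -0.025534+0.123234i
  m=+4: Y*=+0.372293+0.039600i  Y=+0.100735+0.016923i  product +0.036833+0.010290i
  m=+5: Y*=+0.176390+0.023503i  Y=+0.004913-0.023272i  product +0.001414-0.003989i
  m=+6: Y*=+0.046988+0.007533i  Y=-0.003225-0.000822i  product -0.000145-0.000063i
Σ over m = -0.063110+0.000000i; ×(4π/13) → -0.061005+0.000000i. Real part: -0.061005

-0.061005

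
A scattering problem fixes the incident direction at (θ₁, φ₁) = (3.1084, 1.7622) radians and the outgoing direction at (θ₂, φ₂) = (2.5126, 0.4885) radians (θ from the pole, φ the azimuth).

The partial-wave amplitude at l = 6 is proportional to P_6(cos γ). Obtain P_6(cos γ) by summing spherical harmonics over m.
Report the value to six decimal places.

-0.407699

Expand P_6 via completeness: Σ_{m} conj(Y_{6,m}) at Ω₁ times Y_{6,m} at Ω₂ —
  term(m=-6) = 0.00000 + 0.00000j   from Y*(Ω₁)=-0.00000 - 0.00000j, Y(Ω₂)=-0.01959 - 0.00419j
  term(m=-5) = 0.00000 + 0.00000j   from Y*(Ω₁)=0.00000 - 0.00000j, Y(Ω₂)=0.07301 + 0.06138j
  term(m=-4) = 0.00000 - 0.00000j   from Y*(Ω₁)=0.00000 + 0.00000j, Y(Ω₂)=-0.09897 - 0.24550j
  term(m=-3) = -0.00007 - 0.00005j   from Y*(Ω₁)=-0.00010 + 0.00016j, Y(Ω₂)=-0.04726 + 0.44721j
  term(m=-2) = -0.00178 + 0.00121j   from Y*(Ω₁)=-0.00531 - 0.00214j, Y(Ω₂)=0.21063 - 0.31201j
  term(m=-1) = -0.00316 - 0.01034j   from Y*(Ω₁)=0.02069 - 0.10679j, Y(Ω₂)=0.08777 - 0.04664j
  term(m=+0) = -0.41174 + 0.00000j   from Y*(Ω₁)=1.00537 + 0.00000j, Y(Ω₂)=-0.40954 + 0.00000j
  term(m=+1) = -0.00316 + 0.01034j   from Y*(Ω₁)=-0.02069 - 0.10679j, Y(Ω₂)=-0.08777 - 0.04664j
  term(m=+2) = -0.00178 - 0.00121j   from Y*(Ω₁)=-0.00531 + 0.00214j, Y(Ω₂)=0.21063 + 0.31201j
  term(m=+3) = -0.00007 + 0.00005j   from Y*(Ω₁)=0.00010 + 0.00016j, Y(Ω₂)=0.04726 + 0.44721j
  term(m=+4) = 0.00000 + 0.00000j   from Y*(Ω₁)=0.00000 - 0.00000j, Y(Ω₂)=-0.09897 + 0.24550j
  term(m=+5) = 0.00000 - 0.00000j   from Y*(Ω₁)=-0.00000 - 0.00000j, Y(Ω₂)=-0.07301 + 0.06138j
  term(m=+6) = 0.00000 - 0.00000j   from Y*(Ω₁)=-0.00000 + 0.00000j, Y(Ω₂)=-0.01959 + 0.00419j
Accumulated sum -0.42177 - 0.00000j; after 4π/(2l+1) scaling, -0.40770 - 0.00000j ⇒ P_6 = -0.407699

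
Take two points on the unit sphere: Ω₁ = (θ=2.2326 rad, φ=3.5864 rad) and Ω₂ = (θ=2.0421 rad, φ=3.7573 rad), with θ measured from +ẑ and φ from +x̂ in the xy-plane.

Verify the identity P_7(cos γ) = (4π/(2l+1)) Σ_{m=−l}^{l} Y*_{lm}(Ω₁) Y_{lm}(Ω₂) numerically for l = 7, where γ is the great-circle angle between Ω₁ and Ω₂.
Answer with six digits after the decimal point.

Expand P_7 via completeness: Σ_{m} conj(Y_{7,m}) at Ω₁ times Y_{7,m} at Ω₂ —
  m=-7: 0.09505 - 0.00266j × 0.08729 - 0.20507j = 0.00775 - 0.01972j  (running Σ = 0.00775 - 0.01972j)
  m=-6: 0.24674 - 0.12619j × 0.36172 - 0.22309j = 0.06110 - 0.10069j  (running Σ = 0.06885 - 0.12042j)
  m=-5: 0.26639 - 0.34807j × 0.34545 + 0.02181j = 0.09961 - 0.11443j  (running Σ = 0.16847 - 0.23484j)
  m=-4: 0.06902 - 0.32633j × -0.05229 - 0.04218j = -0.01737 + 0.01415j  (running Σ = 0.15109 - 0.22069j)
  m=-3: 0.01946 + 0.08079j × -0.09668 - 0.34093j = 0.02566 - 0.01444j  (running Σ = 0.17675 - 0.23514j)
  m=-2: 0.23162 + 0.28573j × 0.03003 - 0.08507j = 0.03127 - 0.01112j  (running Σ = 0.20802 - 0.24626j)
  m=-1: 0.06861 + 0.03271j × -0.25795 + 0.18249j = -0.02367 + 0.00408j  (running Σ = 0.18435 - 0.24218j)
  m=0: -0.34537 + 0.00000j × -0.13163 + 0.00000j = 0.04546 + 0.00000j  (running Σ = 0.22981 - 0.24218j)
  m=1: -0.06861 + 0.03271j × 0.25795 + 0.18249j = -0.02367 - 0.00408j  (running Σ = 0.20615 - 0.24626j)
  m=2: 0.23162 - 0.28573j × 0.03003 + 0.08507j = 0.03127 + 0.01112j  (running Σ = 0.23741 - 0.23514j)
  m=3: -0.01946 + 0.08079j × 0.09668 - 0.34093j = 0.02566 + 0.01444j  (running Σ = 0.26307 - 0.22069j)
  m=4: 0.06902 + 0.32633j × -0.05229 + 0.04218j = -0.01737 - 0.01415j  (running Σ = 0.24570 - 0.23484j)
  m=5: -0.26639 - 0.34807j × -0.34545 + 0.02181j = 0.09961 + 0.11443j  (running Σ = 0.34532 - 0.12042j)
  m=6: 0.24674 + 0.12619j × 0.36172 + 0.22309j = 0.06110 + 0.10069j  (running Σ = 0.40642 - 0.01972j)
  m=7: -0.09505 - 0.00266j × -0.08729 - 0.20507j = 0.00775 + 0.01972j  (running Σ = 0.41417 + 0.00000j)
Σ over m = 0.41417 + 0.00000j; ×(4π/15) → 0.34697 + 0.00000j. Real part: 0.346972

0.346972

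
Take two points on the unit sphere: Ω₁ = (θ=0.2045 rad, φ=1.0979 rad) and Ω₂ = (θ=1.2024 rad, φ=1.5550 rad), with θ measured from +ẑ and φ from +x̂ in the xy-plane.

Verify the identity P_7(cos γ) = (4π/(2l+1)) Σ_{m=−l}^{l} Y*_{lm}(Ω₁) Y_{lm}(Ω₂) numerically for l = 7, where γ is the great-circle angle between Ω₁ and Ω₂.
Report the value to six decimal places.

0.263897

Addition theorem: P_7(cos γ) = (4π/15) Σ_m Y*_{lm}(Ω₁) Y_{lm}(Ω₂), m = −7…7:
  [-7]  conj(Y_{7,-7})(Ω₁) = 0.00000 + 0.00001j ; Y_{7,-7}(Ω₂) = -0.03393 + 0.30564j ; Δ = -0.00000 + 0.00000j
  [-6]  conj(Y_{7,-6})(Ω₁) = 0.00012 + 0.00004j ; Y_{7,-6}(Ω₂) = -0.44217 - 0.04203j ; Δ = -0.00005 - 0.00002j
  [-5]  conj(Y_{7,-5})(Ω₁) = 0.00102 - 0.00104j ; Y_{7,-5}(Ω₂) = 0.01403 - 0.17729j ; Δ = -0.00017 - 0.00020j
  [-4]  conj(Y_{7,-4})(Ω₁) = -0.00365 - 0.01098j ; Y_{7,-4}(Ω₂) = -0.26252 - 0.01661j ; Δ = 0.00078 + 0.00294j
  [-3]  conj(Y_{7,-3})(Ω₁) = -0.06518 - 0.00999j ; Y_{7,-3}(Ω₂) = 0.01342 - 0.28301j ; Δ = -0.00370 + 0.01831j
  [-2]  conj(Y_{7,-2})(Ω₁) = -0.15151 + 0.20999j ; Y_{7,-2}(Ω₂) = -0.15388 - 0.00486j ; Δ = 0.02433 - 0.03158j
  [-1]  conj(Y_{7,-1})(Ω₁) = 0.28064 + 0.54853j ; Y_{7,-1}(Ω₂) = 0.00482 - 0.30495j ; Δ = 0.16863 - 0.08294j
  [+0]  conj(Y_{7,0})(Ω₁) = 0.53972 + 0.00000j ; Y_{7,0}(Ω₂) = -0.11972 + 0.00000j ; Δ = -0.06461 + 0.00000j
  [+1]  conj(Y_{7,1})(Ω₁) = -0.28064 + 0.54853j ; Y_{7,1}(Ω₂) = -0.00482 - 0.30495j ; Δ = 0.16863 + 0.08294j
  [+2]  conj(Y_{7,2})(Ω₁) = -0.15151 - 0.20999j ; Y_{7,2}(Ω₂) = -0.15388 + 0.00486j ; Δ = 0.02433 + 0.03158j
  [+3]  conj(Y_{7,3})(Ω₁) = 0.06518 - 0.00999j ; Y_{7,3}(Ω₂) = -0.01342 - 0.28301j ; Δ = -0.00370 - 0.01831j
  [+4]  conj(Y_{7,4})(Ω₁) = -0.00365 + 0.01098j ; Y_{7,4}(Ω₂) = -0.26252 + 0.01661j ; Δ = 0.00078 - 0.00294j
  [+5]  conj(Y_{7,5})(Ω₁) = -0.00102 - 0.00104j ; Y_{7,5}(Ω₂) = -0.01403 - 0.17729j ; Δ = -0.00017 + 0.00020j
  [+6]  conj(Y_{7,6})(Ω₁) = 0.00012 - 0.00004j ; Y_{7,6}(Ω₂) = -0.44217 + 0.04203j ; Δ = -0.00005 + 0.00002j
  [+7]  conj(Y_{7,7})(Ω₁) = -0.00000 + 0.00001j ; Y_{7,7}(Ω₂) = 0.03393 + 0.30564j ; Δ = -0.00000 - 0.00000j
Accumulated sum 0.31500 + 0.00000j; after 4π/(2l+1) scaling, 0.26390 + 0.00000j ⇒ P_7 = 0.263897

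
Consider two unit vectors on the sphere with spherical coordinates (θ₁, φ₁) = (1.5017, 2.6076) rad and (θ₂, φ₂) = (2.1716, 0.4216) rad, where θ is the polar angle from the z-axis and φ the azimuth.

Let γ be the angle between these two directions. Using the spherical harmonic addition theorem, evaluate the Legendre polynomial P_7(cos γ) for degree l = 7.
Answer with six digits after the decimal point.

-0.249264

Addition theorem: P_7(cos γ) = (4π/15) Σ_m Y*_{lm}(Ω₁) Y_{lm}(Ω₂), m = −7…7:
  m=-7: 0.40687 - 0.27618j × -0.12759 - 0.02459j = -0.05870 + 0.02523j  (running Σ = -0.05870 + 0.02523j)
  m=-6: -0.12709 + 0.00794j × 0.27272 + 0.19142j = -0.03618 - 0.02216j  (running Σ = -0.09488 + 0.00307j)
  m=-5: -0.30297 - 0.15452j × -0.22621 - 0.37977j = 0.00985 + 0.15002j  (running Σ = -0.08503 + 0.15309j)
  m=-4: 0.07897 + 0.12452j × 0.02558 + 0.22025j = -0.02540 + 0.02058j  (running Σ = -0.11044 + 0.17366j)
  m=-3: 0.00921 + 0.29519j × -0.06524 + 0.20651j = -0.06156 - 0.01736j  (running Σ = -0.17200 + 0.15631j)
  m=-2: 0.07501 - 0.13639j × 0.22210 - 0.24938j = -0.01735 - 0.04900j  (running Σ = -0.18935 + 0.10731j)
  m=-1: 0.23957 - 0.14166j × 0.07648 - 0.03430j = 0.01346 - 0.01905j  (running Σ = -0.17589 + 0.08826j)
  m=0: -0.15800 + 0.00000j × -0.34328 + 0.00000j = 0.05424 + 0.00000j  (running Σ = -0.12165 + 0.08826j)
  m=1: -0.23957 - 0.14166j × -0.07648 - 0.03430j = 0.01346 + 0.01905j  (running Σ = -0.10819 + 0.10731j)
  m=2: 0.07501 + 0.13639j × 0.22210 + 0.24938j = -0.01735 + 0.04900j  (running Σ = -0.12554 + 0.15631j)
  m=3: -0.00921 + 0.29519j × 0.06524 + 0.20651j = -0.06156 + 0.01736j  (running Σ = -0.18710 + 0.17366j)
  m=4: 0.07897 - 0.12452j × 0.02558 - 0.22025j = -0.02540 - 0.02058j  (running Σ = -0.21250 + 0.15309j)
  m=5: 0.30297 - 0.15452j × 0.22621 - 0.37977j = 0.00985 - 0.15002j  (running Σ = -0.20265 + 0.00307j)
  m=6: -0.12709 - 0.00794j × 0.27272 - 0.19142j = -0.03618 + 0.02216j  (running Σ = -0.23883 + 0.02523j)
  m=7: -0.40687 - 0.27618j × 0.12759 - 0.02459j = -0.05870 - 0.02523j  (running Σ = -0.29754 - 0.00000j)
Σ over m = -0.29754 - 0.00000j; ×(4π/15) → -0.24926 - 0.00000j. Real part: -0.249264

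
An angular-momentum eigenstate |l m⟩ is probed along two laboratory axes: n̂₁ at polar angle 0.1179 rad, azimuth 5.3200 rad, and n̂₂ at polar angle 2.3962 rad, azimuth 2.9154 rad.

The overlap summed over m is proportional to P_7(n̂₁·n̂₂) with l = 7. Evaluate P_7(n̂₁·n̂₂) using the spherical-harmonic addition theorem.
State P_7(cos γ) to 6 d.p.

Addition theorem: P_7(cos γ) = (4π/15) Σ_m Y*_{lm}(Ω₁) Y_{lm}(Ω₂), m = −7…7:
  m=-7: (0.000000, -0.000000) × (0.000414, -0.033018) = (-0.000000, -0.000000)  (running Σ = (-0.000000, -0.000000))
  m=-6: (0.000004, 0.000002) × (-0.028379, -0.130810) = (0.000000, -0.000001)  (running Σ = (0.000000, -0.000001))
  m=-5: (0.000010, 0.000097) × (-0.134996, -0.286873) = (0.000027, -0.000016)  (running Σ = (0.000027, -0.000017))
  m=-4: (-0.001038, 0.000894) × (-0.283431, -0.360689) = (0.000617, 0.000121)  (running Σ = (0.000643, 0.000104))
  m=-3: (-0.013423, -0.003457) × (-0.243348, -0.196214) = (0.002588, 0.003475)  (running Σ = (0.003232, 0.003579))
  m=-2: (-0.034121, -0.091881) × (0.128574, 0.062487) = (0.001354, -0.013946)  (running Σ = (0.004586, -0.010366))
  m=-1: (0.249529, -0.358844) × (0.375293, 0.086366) = (0.124639, -0.113121)  (running Σ = (0.129225, -0.123487))
  m=0: (0.889940, -0.000000) × (-0.028873, 0.000000) = (-0.025695, 0.000000)  (running Σ = (0.103530, -0.123487))
  m=1: (-0.249529, -0.358844) × (-0.375293, 0.086366) = (0.124639, 0.113121)  (running Σ = (0.228168, -0.010366))
  m=2: (-0.034121, 0.091881) × (0.128574, -0.062487) = (0.001354, 0.013946)  (running Σ = (0.229523, 0.003579))
  m=3: (0.013423, -0.003457) × (0.243348, -0.196214) = (0.002588, -0.003475)  (running Σ = (0.232111, 0.000104))
  m=4: (-0.001038, -0.000894) × (-0.283431, 0.360689) = (0.000617, -0.000121)  (running Σ = (0.232728, -0.000017))
  m=5: (-0.000010, 0.000097) × (0.134996, -0.286873) = (0.000027, 0.000016)  (running Σ = (0.232754, -0.000001))
  m=6: (0.000004, -0.000002) × (-0.028379, 0.130810) = (0.000000, 0.000001)  (running Σ = (0.232754, -0.000000))
  m=7: (-0.000000, -0.000000) × (-0.000414, -0.033018) = (-0.000000, 0.000000)  (running Σ = (0.232754, 0.000000))
Accumulated sum (0.232754, 0.000000); after 4π/(2l+1) scaling, (0.194992, 0.000000) ⇒ P_7 = 0.194992

0.194992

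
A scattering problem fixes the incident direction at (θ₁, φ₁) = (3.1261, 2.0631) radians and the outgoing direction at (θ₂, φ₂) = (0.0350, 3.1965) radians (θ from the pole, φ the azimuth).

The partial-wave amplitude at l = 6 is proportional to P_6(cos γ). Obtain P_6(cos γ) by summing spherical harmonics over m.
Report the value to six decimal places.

0.979895

Summing Y*_{l m}(θ₁,φ₁)·Y_{l m}(θ₂,φ₂) over m ∈ [−6, 6]; prefactor 4π/(2·6+1) = 0.966644:
  m=-6: Y*=+0.000000-0.000000i  Y=+0.000000-0.000000i  product +0.000000-0.000000i
  m=-5: Y*=+0.000000+0.000000i  Y=-0.000000+0.000000i  product -0.000000-0.000000i
  m=-4: Y*=-0.000000+0.000000i  Y=+0.000005-0.000001i  product -0.000000+0.000000i
  m=-3: Y*=-0.000019+0.000002i  Y=-0.000220+0.000037i  product +0.000000-0.000000i
  m=-2: Y*=-0.000691-0.001041i  Y=+0.006319-0.000697i  product -0.000005-0.000006i
  m=-1: Y*=+0.024104-0.044941i  Y=-0.114452+0.006291i  product -0.002476+0.005295i
  m=+0: Y*=+1.014545-0.000000i  Y=+1.004066+0.000000i  product +1.018671+0.000000i
  m=+1: Y*=-0.024104-0.044941i  Y=+0.114452+0.006291i  product -0.002476-0.005295i
  m=+2: Y*=-0.000691+0.001041i  Y=+0.006319+0.000697i  product -0.000005+0.000006i
  m=+3: Y*=+0.000019+0.000002i  Y=+0.000220+0.000037i  product +0.000000+0.000000i
  m=+4: Y*=-0.000000-0.000000i  Y=+0.000005+0.000001i  product -0.000000-0.000000i
  m=+5: Y*=-0.000000+0.000000i  Y=+0.000000+0.000000i  product -0.000000+0.000000i
  m=+6: Y*=+0.000000+0.000000i  Y=+0.000000+0.000000i  product +0.000000+0.000000i
Total Σ_m = +1.013708-0.000000i. Multiply by 0.966644: +0.979895-0.000000i. P_6(cos γ) = 0.979895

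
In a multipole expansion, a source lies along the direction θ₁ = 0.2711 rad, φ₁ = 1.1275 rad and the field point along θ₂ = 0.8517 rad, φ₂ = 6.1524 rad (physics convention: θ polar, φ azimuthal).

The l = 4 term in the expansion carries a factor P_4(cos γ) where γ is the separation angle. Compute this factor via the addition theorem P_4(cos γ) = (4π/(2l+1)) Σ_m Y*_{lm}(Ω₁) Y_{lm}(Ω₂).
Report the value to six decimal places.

Expand P_4 via completeness: Σ_{m} conj(Y_{4,m}) at Ω₁ times Y_{4,m} at Ω₂ —
  m=-4: -0.000457-0.002229i × +0.122854+0.070855i = +0.000102-0.000306i  (running Σ = +0.000102-0.000306i)
  m=-3: -0.022490-0.005525i × +0.324494+0.134279i = -0.006556-0.004813i  (running Σ = -0.006454-0.005119i)
  m=-2: -0.083365+0.102208i × +0.372683+0.099769i = -0.041266+0.029774i  (running Σ = -0.047720+0.024655i)
  m=-1: +0.183137+0.385703i × +0.008658+0.001139i = +0.001146+0.003548i  (running Σ = -0.046574+0.028203i)
  m=0: +0.561880-0.000000i × -0.362588+0.000000i = -0.203731+0.000000i  (running Σ = -0.250305+0.028203i)
  m=1: -0.183137+0.385703i × -0.008658+0.001139i = +0.001146-0.003548i  (running Σ = -0.249158+0.024655i)
  m=2: -0.083365-0.102208i × +0.372683-0.099769i = -0.041266-0.029774i  (running Σ = -0.290424-0.005119i)
  m=3: +0.022490-0.005525i × -0.324494+0.134279i = -0.006556+0.004813i  (running Σ = -0.296980-0.000306i)
  m=4: -0.000457+0.002229i × +0.122854-0.070855i = +0.000102+0.000306i  (running Σ = -0.296878+0.000000i)
Total Σ_m = -0.296878+0.000000i. Multiply by 1.396263: -0.414520+0.000000i. P_4(cos γ) = -0.414520

-0.414520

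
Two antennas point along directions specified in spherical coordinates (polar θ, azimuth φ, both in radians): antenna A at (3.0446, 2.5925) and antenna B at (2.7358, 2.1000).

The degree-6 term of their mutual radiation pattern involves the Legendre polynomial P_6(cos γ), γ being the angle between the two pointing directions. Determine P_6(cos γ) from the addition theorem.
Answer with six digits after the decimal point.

0.165619

Addition theorem: P_6(cos γ) = (4π/13) Σ_m Y*_{lm}(Ω₁) Y_{lm}(Ω₂), m = −6…6:
  term(m=-6) = -0.00000 + 0.00000j   from Y*(Ω₁)=-0.00000 + 0.00000j, Y(Ω₂)=0.00183 - 0.00006j
  term(m=-5) = -0.00000 + 0.00000j   from Y*(Ω₁)=-0.00001 - 0.00001j, Y(Ω₂)=0.00701 - 0.01296j
  term(m=-4) = -0.00001 + 0.00002j   from Y*(Ω₁)=-0.00018 - 0.00025j, Y(Ω₂)=-0.03728 - 0.06135j
  term(m=-3) = 0.00010 + 0.00107j   from Y*(Ω₁)=-0.00036 - 0.00464j, Y(Ω₂)=-0.23138 + 0.00389j
  term(m=-2) = 0.01242 + 0.01873j   from Y*(Ω₁)=0.02162 - 0.04230j, Y(Ω₂)=-0.23194 + 0.41233j
  term(m=-1) = 0.12790 + 0.06863j   from Y*(Ω₁)=0.25963 - 0.15886j, Y(Ω₂)=0.24075 + 0.41165j
  term(m=+0) = -0.10950 + 0.00000j   from Y*(Ω₁)=0.91905 + 0.00000j, Y(Ω₂)=-0.11915 + 0.00000j
  term(m=+1) = 0.12790 - 0.06863j   from Y*(Ω₁)=-0.25963 - 0.15886j, Y(Ω₂)=-0.24075 + 0.41165j
  term(m=+2) = 0.01242 - 0.01873j   from Y*(Ω₁)=0.02162 + 0.04230j, Y(Ω₂)=-0.23194 - 0.41233j
  term(m=+3) = 0.00010 - 0.00107j   from Y*(Ω₁)=0.00036 - 0.00464j, Y(Ω₂)=0.23138 + 0.00389j
  term(m=+4) = -0.00001 - 0.00002j   from Y*(Ω₁)=-0.00018 + 0.00025j, Y(Ω₂)=-0.03728 + 0.06135j
  term(m=+5) = -0.00000 - 0.00000j   from Y*(Ω₁)=0.00001 - 0.00001j, Y(Ω₂)=-0.00701 - 0.01296j
  term(m=+6) = -0.00000 - 0.00000j   from Y*(Ω₁)=-0.00000 - 0.00000j, Y(Ω₂)=0.00183 + 0.00006j
Total Σ_m = 0.17133 - 0.00000j. Multiply by 0.966644: 0.16562 - 0.00000j. P_6(cos γ) = 0.165619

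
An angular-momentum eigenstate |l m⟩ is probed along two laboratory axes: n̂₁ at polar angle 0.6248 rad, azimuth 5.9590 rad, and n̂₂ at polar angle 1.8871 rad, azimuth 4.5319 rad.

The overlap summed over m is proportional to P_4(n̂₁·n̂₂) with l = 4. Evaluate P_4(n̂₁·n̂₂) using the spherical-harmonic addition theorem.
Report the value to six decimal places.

0.267068

Term-by-term m-sum for l=4 (normalisation 4π/9 = 1.396263):
  term(m=-4) = 0.01570 - 0.01017j   from Y*(Ω₁)=0.01402 - 0.04987j, Y(Ω₂)=0.27097 + 0.23859j
  term(m=-3) = 0.02838 + 0.06169j   from Y*(Ω₁)=0.11443 - 0.16789j, Y(Ω₂)=-0.17226 + 0.28641j
  term(m=-2) = 0.03858 - 0.01140j   from Y*(Ω₁)=0.32888 - 0.24917j, Y(Ω₂)=0.09122 + 0.03444j
  term(m=-1) = 0.01676 + 0.11581j   from Y*(Ω₁)=0.34146 - 0.11475j, Y(Ω₂)=-0.05831 + 0.31957j
  term(m=+0) = -0.00756 + 0.00000j   from Y*(Ω₁)=-0.16806 + 0.00000j, Y(Ω₂)=0.04496 + 0.00000j
  term(m=+1) = 0.01676 - 0.11581j   from Y*(Ω₁)=-0.34146 - 0.11475j, Y(Ω₂)=0.05831 + 0.31957j
  term(m=+2) = 0.03858 + 0.01140j   from Y*(Ω₁)=0.32888 + 0.24917j, Y(Ω₂)=0.09122 - 0.03444j
  term(m=+3) = 0.02838 - 0.06169j   from Y*(Ω₁)=-0.11443 - 0.16789j, Y(Ω₂)=0.17226 + 0.28641j
  term(m=+4) = 0.01570 + 0.01017j   from Y*(Ω₁)=0.01402 + 0.04987j, Y(Ω₂)=0.27097 - 0.23859j
Accumulated sum 0.19127 - 0.00000j; after 4π/(2l+1) scaling, 0.26707 - 0.00000j ⇒ P_4 = 0.267068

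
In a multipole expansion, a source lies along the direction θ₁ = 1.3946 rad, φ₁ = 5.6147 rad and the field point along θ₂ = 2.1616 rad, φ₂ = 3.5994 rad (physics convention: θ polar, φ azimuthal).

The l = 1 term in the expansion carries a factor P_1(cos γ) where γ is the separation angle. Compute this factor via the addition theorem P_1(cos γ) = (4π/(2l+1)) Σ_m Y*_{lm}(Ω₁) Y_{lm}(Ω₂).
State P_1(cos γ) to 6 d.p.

-0.449231

Summing Y*_{l m}(θ₁,φ₁)·Y_{l m}(θ₂,φ₂) over m ∈ [−1, 1]; prefactor 4π/(2·1+1) = 4.188790:
  [-1]  conj(Y_{1,-1})(Ω₁) = 0.26693 - 0.21082j ; Y_{1,-1}(Ω₂) = -0.25738 + 0.12682j ; Δ = -0.04197 + 0.08811j
  [+0]  conj(Y_{1,0})(Ω₁) = 0.08565 + 0.00000j ; Y_{1,0}(Ω₂) = -0.27217 + 0.00000j ; Δ = -0.02331 + 0.00000j
  [+1]  conj(Y_{1,1})(Ω₁) = -0.26693 - 0.21082j ; Y_{1,1}(Ω₂) = 0.25738 + 0.12682j ; Δ = -0.04197 - 0.08811j
Accumulated sum -0.10725 + 0.00000j; after 4π/(2l+1) scaling, -0.44923 + 0.00000j ⇒ P_1 = -0.449231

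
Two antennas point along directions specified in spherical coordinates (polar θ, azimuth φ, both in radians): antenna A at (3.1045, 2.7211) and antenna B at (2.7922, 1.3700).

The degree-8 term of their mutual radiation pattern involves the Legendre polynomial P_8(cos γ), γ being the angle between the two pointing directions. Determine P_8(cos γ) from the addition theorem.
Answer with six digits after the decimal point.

-0.233456

Summing Y*_{l m}(θ₁,φ₁)·Y_{l m}(θ₂,φ₂) over m ∈ [−8, 8]; prefactor 4π/(2·8+1) = 0.739198:
  m=-8: Y*=(-0.000000, 0.000000)  Y=(-0.000003, 0.000097)  product (-0.000000, -0.000000)
  m=-7: Y*=(-0.000000, -0.000000)  Y=(0.001053, -0.000176)  product (-0.000000, -0.000000)
  m=-6: Y*=(-0.000000, -0.000000)  Y=(-0.002654, -0.006925)  product (-0.000000, 0.000000)
  m=-5: Y*=(-0.000000, -0.000001)  Y=(-0.031035, 0.019753)  product (0.000000, 0.000000)
  m=-4: Y*=(-0.000003, -0.000025)  Y=(0.092606, 0.095960)  product (0.000002, -0.000003)
  m=-3: Y*=(0.000216, -0.000675)  Y=(0.194790, -0.283269)  product (-0.000149, -0.000193)
  m=-2: Y*=(0.009392, -0.010499)  Y=(-0.524392, -0.222695)  product (-0.007263, 0.003414)
  m=-1: Y*=(0.165052, -0.073805)  Y=(-0.082528, 0.405466)  product (0.016304, 0.073014)
  m=+0: Y*=(1.134478, -0.000000)  Y=(-0.294065, 0.000000)  product (-0.333610, 0.000000)
  m=+1: Y*=(-0.165052, -0.073805)  Y=(0.082528, 0.405466)  product (0.016304, -0.073014)
  m=+2: Y*=(0.009392, 0.010499)  Y=(-0.524392, 0.222695)  product (-0.007263, -0.003414)
  m=+3: Y*=(-0.000216, -0.000675)  Y=(-0.194790, -0.283269)  product (-0.000149, 0.000193)
  m=+4: Y*=(-0.000003, 0.000025)  Y=(0.092606, -0.095960)  product (0.000002, 0.000003)
  m=+5: Y*=(0.000000, -0.000001)  Y=(0.031035, 0.019753)  product (0.000000, -0.000000)
  m=+6: Y*=(-0.000000, 0.000000)  Y=(-0.002654, 0.006925)  product (-0.000000, -0.000000)
  m=+7: Y*=(0.000000, -0.000000)  Y=(-0.001053, -0.000176)  product (-0.000000, 0.000000)
  m=+8: Y*=(-0.000000, -0.000000)  Y=(-0.000003, -0.000097)  product (-0.000000, 0.000000)
Accumulated sum (-0.315823, 0.000000); after 4π/(2l+1) scaling, (-0.233456, 0.000000) ⇒ P_8 = -0.233456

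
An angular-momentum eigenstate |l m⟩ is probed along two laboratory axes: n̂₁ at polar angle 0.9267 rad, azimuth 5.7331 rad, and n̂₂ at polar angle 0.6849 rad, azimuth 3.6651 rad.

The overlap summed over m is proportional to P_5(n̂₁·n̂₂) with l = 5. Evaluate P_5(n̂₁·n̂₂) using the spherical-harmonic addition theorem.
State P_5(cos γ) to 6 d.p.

Summing Y*_{l m}(θ₁,φ₁)·Y_{l m}(θ₂,φ₂) over m ∈ [−5, 5]; prefactor 4π/(2·5+1) = 1.142397:
  term(m=-5) = -0.004350-0.005656i   from Y*(Ω₁)=-0.140285-0.057856i, Y(Ω₂)=+0.040709+0.023528i
  term(m=-4) = -0.026629+0.059948i   from Y*(Ω₁)=-0.212164-0.291267i, Y(Ω₂)=-0.090960-0.157681i
  term(m=-3) = +0.152494-0.012101i   from Y*(Ω₁)=-0.031523-0.395881i, Y(Ω₂)=-0.000106+0.385194i
  term(m=-2) = -0.012169-0.018722i   from Y*(Ω₁)=+0.024111-0.047393i, Y(Ω₂)=+0.210031-0.363631i
  term(m=-1) = +0.005154-0.009497i   from Y*(Ω₁)=-0.287704+0.176427i, Y(Ω₂)=-0.027728+0.016005i
  term(m=+0) = +0.056324+0.000000i   from Y*(Ω₁)=-0.143911-0.000000i, Y(Ω₂)=-0.391378+0.000000i
  term(m=+1) = +0.005154+0.009497i   from Y*(Ω₁)=+0.287704+0.176427i, Y(Ω₂)=+0.027728+0.016005i
  term(m=+2) = -0.012169+0.018722i   from Y*(Ω₁)=+0.024111+0.047393i, Y(Ω₂)=+0.210031+0.363631i
  term(m=+3) = +0.152494+0.012101i   from Y*(Ω₁)=+0.031523-0.395881i, Y(Ω₂)=+0.000106+0.385194i
  term(m=+4) = -0.026629-0.059948i   from Y*(Ω₁)=-0.212164+0.291267i, Y(Ω₂)=-0.090960+0.157681i
  term(m=+5) = -0.004350+0.005656i   from Y*(Ω₁)=+0.140285-0.057856i, Y(Ω₂)=-0.040709+0.023528i
Total Σ_m = +0.285324+0.000000i. Multiply by 1.142397: +0.325953+0.000000i. P_5(cos γ) = 0.325953

0.325953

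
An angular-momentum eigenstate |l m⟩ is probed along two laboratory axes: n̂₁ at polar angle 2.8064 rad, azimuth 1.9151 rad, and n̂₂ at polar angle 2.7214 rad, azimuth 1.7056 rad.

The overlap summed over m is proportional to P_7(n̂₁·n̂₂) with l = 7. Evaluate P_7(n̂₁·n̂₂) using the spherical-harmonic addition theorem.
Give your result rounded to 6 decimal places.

Addition theorem: P_7(cos γ) = (4π/15) Σ_m Y*_{lm}(Ω₁) Y_{lm}(Ω₂), m = −7…7:
  [-7]  conj(Y_{7,-7})(Ω₁) = 0.00014 + 0.00016j ; Y_{7,-7}(Ω₂) = 0.00076 + 0.00055j ; Δ = 0.00000 + 0.00000j
  [-6]  conj(Y_{7,-6})(Ω₁) = -0.00106 + 0.00197j ; Y_{7,-6}(Ω₂) = 0.00543 - 0.00570j ; Δ = 0.00001 + 0.00002j
  [-5]  conj(Y_{7,-5})(Ω₁) = -0.01480 - 0.00225j ; Y_{7,-5}(Ω₂) = -0.02545 - 0.03186j ; Δ = 0.00031 + 0.00053j
  [-4]  conj(Y_{7,-4})(Ω₁) = -0.01341 - 0.06843j ; Y_{7,-4}(Ω₂) = -0.12478 + 0.07466j ; Δ = 0.00678 + 0.00754j
  [-3]  conj(Y_{7,-3})(Ω₁) = 0.19571 - 0.11675j ; Y_{7,-3}(Ω₂) = 0.13993 + 0.32693j ; Δ = 0.06555 + 0.04765j
  [-2]  conj(Y_{7,-2})(Ω₁) = 0.37812 + 0.31119j ; Y_{7,-2}(Ω₂) = 0.51947 - 0.14355j ; Δ = 0.24109 + 0.10738j
  [-1]  conj(Y_{7,-1})(Ω₁) = -0.18428 + 0.51392j ; Y_{7,-1}(Ω₂) = -0.04225 - 0.31154j ; Δ = 0.16789 + 0.03570j
  [+0]  conj(Y_{7,0})(Ω₁) = 0.06200 + 0.00000j ; Y_{7,0}(Ω₂) = 0.34117 + 0.00000j ; Δ = 0.02115 + 0.00000j
  [+1]  conj(Y_{7,1})(Ω₁) = 0.18428 + 0.51392j ; Y_{7,1}(Ω₂) = 0.04225 - 0.31154j ; Δ = 0.16789 - 0.03570j
  [+2]  conj(Y_{7,2})(Ω₁) = 0.37812 - 0.31119j ; Y_{7,2}(Ω₂) = 0.51947 + 0.14355j ; Δ = 0.24109 - 0.10738j
  [+3]  conj(Y_{7,3})(Ω₁) = -0.19571 - 0.11675j ; Y_{7,3}(Ω₂) = -0.13993 + 0.32693j ; Δ = 0.06555 - 0.04765j
  [+4]  conj(Y_{7,4})(Ω₁) = -0.01341 + 0.06843j ; Y_{7,4}(Ω₂) = -0.12478 - 0.07466j ; Δ = 0.00678 - 0.00754j
  [+5]  conj(Y_{7,5})(Ω₁) = 0.01480 - 0.00225j ; Y_{7,5}(Ω₂) = 0.02545 - 0.03186j ; Δ = 0.00031 - 0.00053j
  [+6]  conj(Y_{7,6})(Ω₁) = -0.00106 - 0.00197j ; Y_{7,6}(Ω₂) = 0.00543 + 0.00570j ; Δ = 0.00001 - 0.00002j
  [+7]  conj(Y_{7,7})(Ω₁) = -0.00014 + 0.00016j ; Y_{7,7}(Ω₂) = -0.00076 + 0.00055j ; Δ = 0.00000 - 0.00000j
Total Σ_m = 0.98442 + 0.00000j. Multiply by 0.837758: 0.82471 + 0.00000j. P_7(cos γ) = 0.824705

0.824705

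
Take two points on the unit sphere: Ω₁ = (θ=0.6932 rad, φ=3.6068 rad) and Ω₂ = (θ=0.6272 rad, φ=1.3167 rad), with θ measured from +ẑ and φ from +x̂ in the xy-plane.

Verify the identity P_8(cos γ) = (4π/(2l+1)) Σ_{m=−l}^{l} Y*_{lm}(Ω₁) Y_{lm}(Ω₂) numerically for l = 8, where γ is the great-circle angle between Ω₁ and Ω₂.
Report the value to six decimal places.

-0.281290

Addition theorem: P_8(cos γ) = (4π/17) Σ_m Y*_{lm}(Ω₁) Y_{lm}(Ω₂), m = −8…8:
  m=-8: Y*=-0.01198 - 0.00785j  Y=-0.00323 + 0.00649j  product 0.00009 - 0.00005j
  m=-7: Y*=0.06854 + 0.00791j  Y=-0.03917 - 0.00826j  product -0.00262 - 0.00088j
  m=-6: Y*=-0.18955 + 0.06927j  Y=-0.00628 - 0.13572j  product 0.01059 + 0.02529j
  m=-5: Y*=0.26837 - 0.28506j  Y=0.29922 - 0.09266j  product 0.05389 - 0.11016j
  m=-4: Y*=-0.13504 + 0.45246j  Y=0.25121 + 0.40571j  product -0.21749 + 0.05888j
  m=-3: Y*=-0.03879 - 0.21916j  Y=-0.26816 + 0.28085j  product 0.07195 + 0.04788j
  m=-2: Y*=-0.15078 - 0.20235j  Y=0.05182 + 0.02886j  product -0.00197 - 0.01484j
  m=-1: Y*=0.32294 + 0.16210j  Y=-0.10462 + 0.40282j  product -0.09908 + 0.11313j
  m=+0: Y*=0.14629 + 0.00000j  Y=-0.07685 + 0.00000j  product -0.01124 + 0.00000j
  m=+1: Y*=-0.32294 + 0.16210j  Y=0.10462 + 0.40282j  product -0.09908 - 0.11313j
  m=+2: Y*=-0.15078 + 0.20235j  Y=0.05182 - 0.02886j  product -0.00197 + 0.01484j
  m=+3: Y*=0.03879 - 0.21916j  Y=0.26816 + 0.28085j  product 0.07195 - 0.04788j
  m=+4: Y*=-0.13504 - 0.45246j  Y=0.25121 - 0.40571j  product -0.21749 - 0.05888j
  m=+5: Y*=-0.26837 - 0.28506j  Y=-0.29922 - 0.09266j  product 0.05389 + 0.11016j
  m=+6: Y*=-0.18955 - 0.06927j  Y=-0.00628 + 0.13572j  product 0.01059 - 0.02529j
  m=+7: Y*=-0.06854 + 0.00791j  Y=0.03917 - 0.00826j  product -0.00262 + 0.00088j
  m=+8: Y*=-0.01198 + 0.00785j  Y=-0.00323 - 0.00649j  product 0.00009 + 0.00005j
Σ over m = -0.38053 + 0.00000j; ×(4π/17) → -0.28129 + 0.00000j. Real part: -0.281290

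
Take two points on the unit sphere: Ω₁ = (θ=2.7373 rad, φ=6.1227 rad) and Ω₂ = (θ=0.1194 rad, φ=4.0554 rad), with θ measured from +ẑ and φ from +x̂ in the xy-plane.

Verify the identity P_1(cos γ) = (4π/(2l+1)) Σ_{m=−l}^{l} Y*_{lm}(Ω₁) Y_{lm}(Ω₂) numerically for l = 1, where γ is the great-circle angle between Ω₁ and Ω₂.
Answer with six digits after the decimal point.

Term-by-term m-sum for l=1 (normalisation 4π/3 = 4.188790):
  m=-1: 0.13416 - 0.02172j × -0.02513 + 0.03259j = -0.00266 + 0.00492j  (running Σ = -0.00266 + 0.00492j)
  m=0: -0.44921 + 0.00000j × 0.48512 + 0.00000j = -0.21792 + 0.00000j  (running Σ = -0.22059 + 0.00492j)
  m=1: -0.13416 - 0.02172j × 0.02513 + 0.03259j = -0.00266 - 0.00492j  (running Σ = -0.22325 + 0.00000j)
Accumulated sum -0.22325 + 0.00000j; after 4π/(2l+1) scaling, -0.93516 + 0.00000j ⇒ P_1 = -0.935156

-0.935156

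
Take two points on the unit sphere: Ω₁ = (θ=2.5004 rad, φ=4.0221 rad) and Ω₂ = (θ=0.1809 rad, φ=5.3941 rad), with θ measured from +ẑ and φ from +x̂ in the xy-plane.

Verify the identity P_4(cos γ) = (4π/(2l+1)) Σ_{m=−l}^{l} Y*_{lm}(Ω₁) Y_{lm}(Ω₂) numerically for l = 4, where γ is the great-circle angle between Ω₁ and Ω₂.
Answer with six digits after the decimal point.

Addition theorem: P_4(cos γ) = (4π/9) Σ_m Y*_{lm}(Ω₁) Y_{lm}(Ω₂), m = −4…4:
  m=-4: Y*=(-0.052599, -0.021035)  Y=(-0.000424, -0.000187)  product (0.000018, 0.000019)
  m=-3: Y*=(-0.188380, 0.102930)  Y=(-0.006379, 0.003275)  product (0.000865, -0.001274)
  m=-2: Y*=(-0.079102, 0.410822)  Y=(-0.012872, 0.061177)  product (-0.024115, -0.010127)
  m=-1: Y*=(0.215951, 0.261498)  Y=(0.199078, 0.245322)  product (-0.021160, 0.105036)
  m=+0: Y*=(-0.193699, -0.000000)  Y=(0.713195, 0.000000)  product (-0.138145, -0.000000)
  m=+1: Y*=(-0.215951, 0.261498)  Y=(-0.199078, 0.245322)  product (-0.021160, -0.105036)
  m=+2: Y*=(-0.079102, -0.410822)  Y=(-0.012872, -0.061177)  product (-0.024115, 0.010127)
  m=+3: Y*=(0.188380, 0.102930)  Y=(0.006379, 0.003275)  product (0.000865, 0.001274)
  m=+4: Y*=(-0.052599, 0.021035)  Y=(-0.000424, 0.000187)  product (0.000018, -0.000019)
Accumulated sum (-0.226929, 0.000000); after 4π/(2l+1) scaling, (-0.316853, 0.000000) ⇒ P_4 = -0.316853

-0.316853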